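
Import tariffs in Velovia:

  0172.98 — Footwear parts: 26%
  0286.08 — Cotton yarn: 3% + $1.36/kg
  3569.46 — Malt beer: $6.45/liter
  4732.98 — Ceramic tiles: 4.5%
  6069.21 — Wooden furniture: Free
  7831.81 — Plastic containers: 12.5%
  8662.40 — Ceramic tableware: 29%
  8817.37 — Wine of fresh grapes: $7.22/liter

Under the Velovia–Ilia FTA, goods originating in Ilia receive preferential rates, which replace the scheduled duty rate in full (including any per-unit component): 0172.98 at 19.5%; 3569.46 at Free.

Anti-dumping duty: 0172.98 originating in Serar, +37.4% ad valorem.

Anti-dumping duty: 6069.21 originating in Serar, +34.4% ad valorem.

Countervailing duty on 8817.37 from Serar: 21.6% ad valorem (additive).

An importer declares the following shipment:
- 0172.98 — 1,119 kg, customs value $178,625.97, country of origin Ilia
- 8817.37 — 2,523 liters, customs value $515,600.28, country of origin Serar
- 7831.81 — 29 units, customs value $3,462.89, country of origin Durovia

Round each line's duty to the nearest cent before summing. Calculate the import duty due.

Line 1 (0172.98, Ilia, 1,119 kg, $178,625.97):
Base rate for 0172.98 is 26%.
Origin Ilia qualifies under the Velovia–Ilia agreement and 0172.98 is covered: preferential rate 19.5% applies instead.
The additional-duty order on 0172.98 targets Serar, not Ilia; it does not apply.
Duty = $178,625.97 × 19.5% = $34,832.06.
Line 2 (8817.37, Serar, 2,523 liters, $515,600.28):
Base rate for 8817.37 is $7.22/liter.
Additional duty on 8817.37 from Serar: +21.6% ad valorem. Applied ad valorem rate = 21.6%.
Duty = $515,600.28 × 21.6% + 2,523 × $7.22 = $129,585.72.
Line 3 (7831.81, Durovia, 29 units, $3,462.89):
Base rate for 7831.81 is 12.5%.
Duty = $3,462.89 × 12.5% = $432.86.
Total = $34,832.06 + $129,585.72 + $432.86 = $164,850.64.

$164,850.64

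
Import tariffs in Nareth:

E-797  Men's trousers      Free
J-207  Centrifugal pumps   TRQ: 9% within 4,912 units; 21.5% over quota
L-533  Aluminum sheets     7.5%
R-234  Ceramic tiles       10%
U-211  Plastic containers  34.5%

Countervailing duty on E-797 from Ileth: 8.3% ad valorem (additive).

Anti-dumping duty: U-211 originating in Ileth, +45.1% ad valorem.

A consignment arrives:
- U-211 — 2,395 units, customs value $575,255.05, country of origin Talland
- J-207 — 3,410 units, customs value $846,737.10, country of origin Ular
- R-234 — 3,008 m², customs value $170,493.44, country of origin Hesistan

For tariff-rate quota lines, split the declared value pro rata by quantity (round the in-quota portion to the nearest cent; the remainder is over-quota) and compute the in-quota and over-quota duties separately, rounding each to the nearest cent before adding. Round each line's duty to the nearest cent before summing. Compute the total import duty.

$291,718.67

Line 1 (U-211, Talland, 2,395 units, $575,255.05):
Base rate for U-211 is 34.5%.
The additional-duty order on U-211 targets Ileth, not Talland; it does not apply.
Duty = $575,255.05 × 34.5% = $198,462.99.
Line 2 (J-207, Ular, 3,410 units, $846,737.10):
Code J-207 is under a tariff-rate quota (threshold 4,912 units). Quantity 3,410 units is within the quota, so the in-quota rate 9% applies to the full value.
Duty = $846,737.10 × 9% = $76,206.34.
Line 3 (R-234, Hesistan, 3,008 m², $170,493.44):
Base rate for R-234 is 10%.
Duty = $170,493.44 × 10% = $17,049.34.
Total = $198,462.99 + $76,206.34 + $17,049.34 = $291,718.67.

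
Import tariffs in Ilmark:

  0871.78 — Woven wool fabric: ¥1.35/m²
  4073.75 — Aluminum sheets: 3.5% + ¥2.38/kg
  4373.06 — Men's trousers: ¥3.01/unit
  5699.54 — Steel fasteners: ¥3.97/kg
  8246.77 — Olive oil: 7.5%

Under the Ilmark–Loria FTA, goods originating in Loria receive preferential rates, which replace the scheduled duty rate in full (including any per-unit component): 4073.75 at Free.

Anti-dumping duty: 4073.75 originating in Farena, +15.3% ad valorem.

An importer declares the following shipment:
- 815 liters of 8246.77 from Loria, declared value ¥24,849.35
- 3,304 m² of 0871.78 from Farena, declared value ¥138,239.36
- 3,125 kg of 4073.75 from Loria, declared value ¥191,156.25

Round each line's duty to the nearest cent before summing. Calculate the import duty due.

¥6,324.10

Line 1 (8246.77, Loria, 815 liters, ¥24,849.35):
Base rate for 8246.77 is 7.5%.
Origin Loria is the FTA partner but 8246.77 is not on the preference list; base rate stands.
Duty = ¥24,849.35 × 7.5% = ¥1,863.70.
Line 2 (0871.78, Farena, 3,304 m², ¥138,239.36):
Base rate for 0871.78 is ¥1.35/m².
Duty = 3,304 × ¥1.35 = ¥4,460.40.
Line 3 (4073.75, Loria, 3,125 kg, ¥191,156.25):
Base rate for 4073.75 is 3.5% + ¥2.38/kg.
Origin Loria qualifies under the Ilmark–Loria agreement and 4073.75 is covered: preferential rate Free applies instead.
The additional-duty order on 4073.75 targets Farena, not Loria; it does not apply.
Duty = ¥191,156.25 × 0% = ¥0.00.
Total = ¥1,863.70 + ¥4,460.40 + ¥0.00 = ¥6,324.10.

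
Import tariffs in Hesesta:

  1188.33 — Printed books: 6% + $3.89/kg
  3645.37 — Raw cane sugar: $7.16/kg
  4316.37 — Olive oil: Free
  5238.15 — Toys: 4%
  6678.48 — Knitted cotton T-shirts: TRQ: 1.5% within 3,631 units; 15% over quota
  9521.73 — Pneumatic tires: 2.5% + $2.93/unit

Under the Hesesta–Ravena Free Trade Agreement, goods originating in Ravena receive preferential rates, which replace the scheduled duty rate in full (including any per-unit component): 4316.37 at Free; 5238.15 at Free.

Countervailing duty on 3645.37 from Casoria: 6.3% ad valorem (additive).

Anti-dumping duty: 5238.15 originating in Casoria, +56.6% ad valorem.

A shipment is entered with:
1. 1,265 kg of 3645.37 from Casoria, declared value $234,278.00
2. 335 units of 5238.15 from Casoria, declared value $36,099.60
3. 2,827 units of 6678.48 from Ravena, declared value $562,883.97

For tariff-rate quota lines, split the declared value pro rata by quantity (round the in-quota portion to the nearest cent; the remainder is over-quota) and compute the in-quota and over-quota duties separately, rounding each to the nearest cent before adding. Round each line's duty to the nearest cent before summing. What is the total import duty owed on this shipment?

$54,136.53

Line 1 (3645.37, Casoria, 1,265 kg, $234,278.00):
Base rate for 3645.37 is $7.16/kg.
Additional duty on 3645.37 from Casoria: +6.3% ad valorem. Applied ad valorem rate = 6.3%.
Duty = $234,278.00 × 6.3% + 1,265 × $7.16 = $23,816.91.
Line 2 (5238.15, Casoria, 335 units, $36,099.60):
Base rate for 5238.15 is 4%.
5238.15 has an FTA preferential rate, but origin Casoria is not Ravena; base rate stands.
Additional duty on 5238.15 from Casoria: +56.6%. Applied ad valorem rate: 4% + 56.6% = 60.6%.
Duty = $36,099.60 × 60.6% = $21,876.36.
Line 3 (6678.48, Ravena, 2,827 units, $562,883.97):
Code 6678.48 is under a tariff-rate quota (threshold 3,631 units). Quantity 2,827 units is within the quota, so the in-quota rate 1.5% applies to the full value.
Duty = $562,883.97 × 1.5% = $8,443.26.
Total = $23,816.91 + $21,876.36 + $8,443.26 = $54,136.53.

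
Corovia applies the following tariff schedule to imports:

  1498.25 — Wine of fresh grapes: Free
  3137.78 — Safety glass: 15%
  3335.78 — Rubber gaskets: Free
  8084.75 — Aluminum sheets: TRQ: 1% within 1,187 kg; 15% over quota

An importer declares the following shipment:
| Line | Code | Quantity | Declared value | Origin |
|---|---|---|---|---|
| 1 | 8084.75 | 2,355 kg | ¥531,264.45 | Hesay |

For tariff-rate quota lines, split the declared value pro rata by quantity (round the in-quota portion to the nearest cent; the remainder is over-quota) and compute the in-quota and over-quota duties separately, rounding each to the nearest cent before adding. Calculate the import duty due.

Line 1 (8084.75, Hesay, 2,355 kg, ¥531,264.45):
Code 8084.75 is under a tariff-rate quota (threshold 1,187 kg). In-quota: 1,187 kg at 1%; over-quota: 1,168 kg at 15%.
Pro-rata value split: in-quota = ¥531,264.45 × 1,187/2,355 = ¥267,775.33; over-quota = ¥531,264.45 − ¥267,775.33 = ¥263,489.12.
In-quota duty = ¥267,775.33 × 1% = ¥2,677.75. Over-quota duty = ¥263,489.12 × 15% = ¥39,523.37.
Line duty = ¥2,677.75 + ¥39,523.37 = ¥42,201.12.

¥42,201.12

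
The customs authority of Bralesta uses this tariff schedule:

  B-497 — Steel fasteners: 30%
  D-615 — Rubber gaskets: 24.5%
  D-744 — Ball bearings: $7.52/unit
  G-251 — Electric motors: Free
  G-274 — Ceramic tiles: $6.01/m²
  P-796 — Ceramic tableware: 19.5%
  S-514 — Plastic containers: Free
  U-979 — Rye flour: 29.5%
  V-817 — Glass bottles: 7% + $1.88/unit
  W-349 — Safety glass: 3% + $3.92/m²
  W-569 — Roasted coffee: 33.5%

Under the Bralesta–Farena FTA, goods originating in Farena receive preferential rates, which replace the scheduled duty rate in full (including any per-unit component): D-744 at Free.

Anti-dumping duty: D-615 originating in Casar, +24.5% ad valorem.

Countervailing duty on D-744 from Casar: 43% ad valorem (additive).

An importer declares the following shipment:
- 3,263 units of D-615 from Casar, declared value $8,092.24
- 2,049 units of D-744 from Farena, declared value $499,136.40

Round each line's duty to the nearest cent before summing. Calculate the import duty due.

$3,965.20

Line 1 (D-615, Casar, 3,263 units, $8,092.24):
Base rate for D-615 is 24.5%.
Additional duty on D-615 from Casar: +24.5%. Applied ad valorem rate: 24.5% + 24.5% = 49%.
Duty = $8,092.24 × 49% = $3,965.20.
Line 2 (D-744, Farena, 2,049 units, $499,136.40):
Base rate for D-744 is $7.52/unit.
Origin Farena qualifies under the Bralesta–Farena agreement and D-744 is covered: preferential rate Free applies instead.
The additional-duty order on D-744 targets Casar, not Farena; it does not apply.
Duty = $499,136.40 × 0% = $0.00.
Total = $3,965.20 + $0.00 = $3,965.20.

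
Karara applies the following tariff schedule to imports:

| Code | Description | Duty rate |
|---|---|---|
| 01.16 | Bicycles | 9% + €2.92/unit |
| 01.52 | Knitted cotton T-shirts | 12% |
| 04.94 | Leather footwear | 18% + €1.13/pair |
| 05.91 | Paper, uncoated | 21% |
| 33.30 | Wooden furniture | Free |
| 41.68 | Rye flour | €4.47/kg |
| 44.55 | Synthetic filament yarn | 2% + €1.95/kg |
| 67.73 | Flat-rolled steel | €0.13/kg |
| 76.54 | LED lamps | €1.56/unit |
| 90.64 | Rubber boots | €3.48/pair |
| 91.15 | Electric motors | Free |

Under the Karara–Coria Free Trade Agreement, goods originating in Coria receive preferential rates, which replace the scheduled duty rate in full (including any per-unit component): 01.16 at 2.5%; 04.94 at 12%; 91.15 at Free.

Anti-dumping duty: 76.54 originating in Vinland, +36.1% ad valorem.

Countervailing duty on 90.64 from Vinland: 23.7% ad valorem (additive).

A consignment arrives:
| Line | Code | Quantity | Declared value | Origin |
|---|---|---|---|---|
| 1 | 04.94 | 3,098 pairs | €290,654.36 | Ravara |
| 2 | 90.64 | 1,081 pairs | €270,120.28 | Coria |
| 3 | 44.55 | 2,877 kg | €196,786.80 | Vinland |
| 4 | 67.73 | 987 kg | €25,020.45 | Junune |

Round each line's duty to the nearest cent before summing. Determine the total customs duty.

Line 1 (04.94, Ravara, 3,098 pairs, €290,654.36):
Base rate for 04.94 is 18% + €1.13/pair.
04.94 has an FTA preferential rate, but origin Ravara is not Coria; base rate stands.
Duty = €290,654.36 × 18% + 3,098 × €1.13 = €55,818.52.
Line 2 (90.64, Coria, 1,081 pairs, €270,120.28):
Base rate for 90.64 is €3.48/pair.
Origin Coria is the FTA partner but 90.64 is not on the preference list; base rate stands.
The additional-duty order on 90.64 targets Vinland, not Coria; it does not apply.
Duty = 1,081 × €3.48 = €3,761.88.
Line 3 (44.55, Vinland, 2,877 kg, €196,786.80):
Base rate for 44.55 is 2% + €1.95/kg.
Duty = €196,786.80 × 2% + 2,877 × €1.95 = €9,545.89.
Line 4 (67.73, Junune, 987 kg, €25,020.45):
Base rate for 67.73 is €0.13/kg.
Duty = 987 × €0.13 = €128.31.
Total = €55,818.52 + €3,761.88 + €9,545.89 + €128.31 = €69,254.60.

€69,254.60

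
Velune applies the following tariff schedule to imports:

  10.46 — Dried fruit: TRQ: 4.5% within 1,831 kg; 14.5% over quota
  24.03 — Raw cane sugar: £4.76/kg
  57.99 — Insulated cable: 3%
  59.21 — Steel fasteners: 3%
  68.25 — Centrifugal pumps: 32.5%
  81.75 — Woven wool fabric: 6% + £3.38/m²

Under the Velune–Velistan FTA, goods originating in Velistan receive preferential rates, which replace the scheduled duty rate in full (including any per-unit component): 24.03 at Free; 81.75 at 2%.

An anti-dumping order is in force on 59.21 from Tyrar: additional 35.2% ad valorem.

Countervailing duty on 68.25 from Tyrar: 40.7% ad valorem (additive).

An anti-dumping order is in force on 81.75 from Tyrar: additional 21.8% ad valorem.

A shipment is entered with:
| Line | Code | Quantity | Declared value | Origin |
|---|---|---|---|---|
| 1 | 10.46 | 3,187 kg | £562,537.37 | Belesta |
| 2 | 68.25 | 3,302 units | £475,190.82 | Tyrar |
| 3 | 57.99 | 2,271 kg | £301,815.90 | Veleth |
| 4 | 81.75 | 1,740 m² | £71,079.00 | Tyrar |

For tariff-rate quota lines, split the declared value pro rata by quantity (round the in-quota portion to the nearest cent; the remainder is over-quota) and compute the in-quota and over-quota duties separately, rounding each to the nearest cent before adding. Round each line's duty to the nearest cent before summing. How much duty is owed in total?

Line 1 (10.46, Belesta, 3,187 kg, £562,537.37):
Code 10.46 is under a tariff-rate quota (threshold 1,831 kg). In-quota: 1,831 kg at 4.5%; over-quota: 1,356 kg at 14.5%.
Pro-rata value split: in-quota = £562,537.37 × 1,831/3,187 = £323,189.81; over-quota = £562,537.37 − £323,189.81 = £239,347.56.
In-quota duty = £323,189.81 × 4.5% = £14,543.54. Over-quota duty = £239,347.56 × 14.5% = £34,705.40.
Line duty = £14,543.54 + £34,705.40 = £49,248.94.
Line 2 (68.25, Tyrar, 3,302 units, £475,190.82):
Base rate for 68.25 is 32.5%.
Additional duty on 68.25 from Tyrar: +40.7%. Applied ad valorem rate: 32.5% + 40.7% = 73.2%.
Duty = £475,190.82 × 73.2% = £347,839.68.
Line 3 (57.99, Veleth, 2,271 kg, £301,815.90):
Base rate for 57.99 is 3%.
Duty = £301,815.90 × 3% = £9,054.48.
Line 4 (81.75, Tyrar, 1,740 m², £71,079.00):
Base rate for 81.75 is 6% + £3.38/m².
81.75 has an FTA preferential rate, but origin Tyrar is not Velistan; base rate stands.
Additional duty on 81.75 from Tyrar: +21.8%. Applied ad valorem rate: 6% + 21.8% = 27.8%.
Duty = £71,079.00 × 27.8% + 1,740 × £3.38 = £25,641.16.
Total = £49,248.94 + £347,839.68 + £9,054.48 + £25,641.16 = £431,784.26.

£431,784.26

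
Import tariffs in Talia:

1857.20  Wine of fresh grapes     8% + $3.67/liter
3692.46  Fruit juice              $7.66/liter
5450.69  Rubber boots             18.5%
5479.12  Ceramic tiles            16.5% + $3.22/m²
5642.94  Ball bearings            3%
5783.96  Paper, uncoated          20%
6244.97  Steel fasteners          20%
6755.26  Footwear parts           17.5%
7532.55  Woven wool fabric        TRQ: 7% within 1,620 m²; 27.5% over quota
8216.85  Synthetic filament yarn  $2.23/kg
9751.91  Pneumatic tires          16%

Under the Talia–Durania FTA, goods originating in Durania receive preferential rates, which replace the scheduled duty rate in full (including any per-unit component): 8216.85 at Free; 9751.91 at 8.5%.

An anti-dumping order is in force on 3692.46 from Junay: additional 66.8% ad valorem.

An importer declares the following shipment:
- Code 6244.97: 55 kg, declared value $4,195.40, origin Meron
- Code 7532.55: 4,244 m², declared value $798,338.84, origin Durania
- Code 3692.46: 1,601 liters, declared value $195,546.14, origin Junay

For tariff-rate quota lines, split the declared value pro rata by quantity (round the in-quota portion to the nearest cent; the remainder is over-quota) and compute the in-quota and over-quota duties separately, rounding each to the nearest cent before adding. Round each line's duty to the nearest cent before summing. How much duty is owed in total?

Line 1 (6244.97, Meron, 55 kg, $4,195.40):
Base rate for 6244.97 is 20%.
Duty = $4,195.40 × 20% = $839.08.
Line 2 (7532.55, Durania, 4,244 m², $798,338.84):
Code 7532.55 is under a tariff-rate quota (threshold 1,620 m²). In-quota: 1,620 m² at 7%; over-quota: 2,624 m² at 27.5%.
Pro-rata value split: in-quota = $798,338.84 × 1,620/4,244 = $304,738.20; over-quota = $798,338.84 − $304,738.20 = $493,600.64.
In-quota duty = $304,738.20 × 7% = $21,331.67. Over-quota duty = $493,600.64 × 27.5% = $135,740.18.
Line duty = $21,331.67 + $135,740.18 = $157,071.85.
Line 3 (3692.46, Junay, 1,601 liters, $195,546.14):
Base rate for 3692.46 is $7.66/liter.
Additional duty on 3692.46 from Junay: +66.8% ad valorem. Applied ad valorem rate = 66.8%.
Duty = $195,546.14 × 66.8% + 1,601 × $7.66 = $142,888.48.
Total = $839.08 + $157,071.85 + $142,888.48 = $300,799.41.

$300,799.41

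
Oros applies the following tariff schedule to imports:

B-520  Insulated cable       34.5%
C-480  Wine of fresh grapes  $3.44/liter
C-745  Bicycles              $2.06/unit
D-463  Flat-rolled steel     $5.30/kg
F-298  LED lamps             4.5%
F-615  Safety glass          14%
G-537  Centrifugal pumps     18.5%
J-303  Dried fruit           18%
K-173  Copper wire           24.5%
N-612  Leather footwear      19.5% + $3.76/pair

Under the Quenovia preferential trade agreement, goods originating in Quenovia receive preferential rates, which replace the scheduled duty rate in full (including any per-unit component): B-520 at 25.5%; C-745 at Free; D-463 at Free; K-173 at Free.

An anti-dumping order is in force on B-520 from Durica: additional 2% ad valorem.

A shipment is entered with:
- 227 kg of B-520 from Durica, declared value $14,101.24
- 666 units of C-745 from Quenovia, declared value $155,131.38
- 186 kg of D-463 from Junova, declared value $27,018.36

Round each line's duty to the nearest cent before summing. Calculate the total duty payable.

$6,132.75

Line 1 (B-520, Durica, 227 kg, $14,101.24):
Base rate for B-520 is 34.5%.
B-520 has an FTA preferential rate, but origin Durica is not Quenovia; base rate stands.
Additional duty on B-520 from Durica: +2%. Applied ad valorem rate: 34.5% + 2% = 36.5%.
Duty = $14,101.24 × 36.5% = $5,146.95.
Line 2 (C-745, Quenovia, 666 units, $155,131.38):
Base rate for C-745 is $2.06/unit.
Origin Quenovia qualifies under the Oros–Quenovia agreement and C-745 is covered: preferential rate Free applies instead.
Duty = $155,131.38 × 0% = $0.00.
Line 3 (D-463, Junova, 186 kg, $27,018.36):
Base rate for D-463 is $5.30/kg.
D-463 has an FTA preferential rate, but origin Junova is not Quenovia; base rate stands.
Duty = 186 × $5.30 = $985.80.
Total = $5,146.95 + $0.00 + $985.80 = $6,132.75.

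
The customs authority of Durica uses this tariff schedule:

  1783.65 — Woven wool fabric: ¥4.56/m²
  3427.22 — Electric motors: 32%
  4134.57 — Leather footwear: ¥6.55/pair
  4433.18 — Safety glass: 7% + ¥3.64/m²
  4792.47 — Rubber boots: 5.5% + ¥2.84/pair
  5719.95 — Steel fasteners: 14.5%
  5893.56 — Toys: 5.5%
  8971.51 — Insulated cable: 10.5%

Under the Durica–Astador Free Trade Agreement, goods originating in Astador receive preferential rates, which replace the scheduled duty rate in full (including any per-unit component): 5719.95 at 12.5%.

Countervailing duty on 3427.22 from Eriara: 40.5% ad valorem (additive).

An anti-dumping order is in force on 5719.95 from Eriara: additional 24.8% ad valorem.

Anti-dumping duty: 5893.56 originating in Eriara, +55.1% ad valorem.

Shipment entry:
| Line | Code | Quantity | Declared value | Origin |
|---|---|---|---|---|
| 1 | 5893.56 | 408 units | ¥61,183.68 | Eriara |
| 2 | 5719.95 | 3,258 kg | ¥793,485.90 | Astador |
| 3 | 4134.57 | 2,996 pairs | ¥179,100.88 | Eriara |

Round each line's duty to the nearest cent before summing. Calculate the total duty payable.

¥155,886.85

Line 1 (5893.56, Eriara, 408 units, ¥61,183.68):
Base rate for 5893.56 is 5.5%.
Additional duty on 5893.56 from Eriara: +55.1%. Applied ad valorem rate: 5.5% + 55.1% = 60.6%.
Duty = ¥61,183.68 × 60.6% = ¥37,077.31.
Line 2 (5719.95, Astador, 3,258 kg, ¥793,485.90):
Base rate for 5719.95 is 14.5%.
Origin Astador qualifies under the Durica–Astador agreement and 5719.95 is covered: preferential rate 12.5% applies instead.
The additional-duty order on 5719.95 targets Eriara, not Astador; it does not apply.
Duty = ¥793,485.90 × 12.5% = ¥99,185.74.
Line 3 (4134.57, Eriara, 2,996 pairs, ¥179,100.88):
Base rate for 4134.57 is ¥6.55/pair.
Duty = 2,996 × ¥6.55 = ¥19,623.80.
Total = ¥37,077.31 + ¥99,185.74 + ¥19,623.80 = ¥155,886.85.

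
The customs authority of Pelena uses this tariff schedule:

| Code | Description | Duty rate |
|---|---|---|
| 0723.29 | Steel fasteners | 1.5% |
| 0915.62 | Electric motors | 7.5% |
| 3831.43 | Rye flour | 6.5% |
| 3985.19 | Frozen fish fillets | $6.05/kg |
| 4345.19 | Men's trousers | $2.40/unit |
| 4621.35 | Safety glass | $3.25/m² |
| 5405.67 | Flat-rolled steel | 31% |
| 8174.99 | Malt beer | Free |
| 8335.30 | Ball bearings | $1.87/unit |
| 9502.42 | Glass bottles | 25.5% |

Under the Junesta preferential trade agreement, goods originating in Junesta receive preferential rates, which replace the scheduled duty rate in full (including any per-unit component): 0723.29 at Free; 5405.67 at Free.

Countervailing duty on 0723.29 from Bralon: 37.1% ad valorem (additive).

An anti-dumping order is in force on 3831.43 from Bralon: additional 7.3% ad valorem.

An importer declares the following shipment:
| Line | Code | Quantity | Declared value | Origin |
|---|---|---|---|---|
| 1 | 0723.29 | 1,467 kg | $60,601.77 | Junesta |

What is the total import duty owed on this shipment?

Line 1 (0723.29, Junesta, 1,467 kg, $60,601.77):
Base rate for 0723.29 is 1.5%.
Origin Junesta qualifies under the Pelena–Junesta agreement and 0723.29 is covered: preferential rate Free applies instead.
The additional-duty order on 0723.29 targets Bralon, not Junesta; it does not apply.
Duty = $60,601.77 × 0% = $0.00.

$0.00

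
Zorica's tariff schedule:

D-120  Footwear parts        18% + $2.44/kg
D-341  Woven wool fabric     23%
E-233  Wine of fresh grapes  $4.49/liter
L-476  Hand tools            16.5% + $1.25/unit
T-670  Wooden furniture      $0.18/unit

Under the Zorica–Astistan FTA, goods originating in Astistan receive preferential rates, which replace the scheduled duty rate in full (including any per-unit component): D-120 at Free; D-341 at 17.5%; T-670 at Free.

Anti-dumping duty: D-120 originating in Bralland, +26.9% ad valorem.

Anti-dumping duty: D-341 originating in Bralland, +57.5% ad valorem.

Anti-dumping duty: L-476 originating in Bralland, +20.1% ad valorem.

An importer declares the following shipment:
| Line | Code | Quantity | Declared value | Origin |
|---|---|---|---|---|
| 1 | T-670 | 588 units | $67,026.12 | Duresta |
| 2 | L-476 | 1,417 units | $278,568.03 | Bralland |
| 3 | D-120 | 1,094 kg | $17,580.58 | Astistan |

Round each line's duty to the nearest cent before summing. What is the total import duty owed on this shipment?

$103,832.99

Line 1 (T-670, Duresta, 588 units, $67,026.12):
Base rate for T-670 is $0.18/unit.
T-670 has an FTA preferential rate, but origin Duresta is not Astistan; base rate stands.
Duty = 588 × $0.18 = $105.84.
Line 2 (L-476, Bralland, 1,417 units, $278,568.03):
Base rate for L-476 is 16.5% + $1.25/unit.
Additional duty on L-476 from Bralland: +20.1%. Applied ad valorem rate: 16.5% + 20.1% = 36.6%.
Duty = $278,568.03 × 36.6% + 1,417 × $1.25 = $103,727.15.
Line 3 (D-120, Astistan, 1,094 kg, $17,580.58):
Base rate for D-120 is 18% + $2.44/kg.
Origin Astistan qualifies under the Zorica–Astistan agreement and D-120 is covered: preferential rate Free applies instead.
The additional-duty order on D-120 targets Bralland, not Astistan; it does not apply.
Duty = $17,580.58 × 0% = $0.00.
Total = $105.84 + $103,727.15 + $0.00 = $103,832.99.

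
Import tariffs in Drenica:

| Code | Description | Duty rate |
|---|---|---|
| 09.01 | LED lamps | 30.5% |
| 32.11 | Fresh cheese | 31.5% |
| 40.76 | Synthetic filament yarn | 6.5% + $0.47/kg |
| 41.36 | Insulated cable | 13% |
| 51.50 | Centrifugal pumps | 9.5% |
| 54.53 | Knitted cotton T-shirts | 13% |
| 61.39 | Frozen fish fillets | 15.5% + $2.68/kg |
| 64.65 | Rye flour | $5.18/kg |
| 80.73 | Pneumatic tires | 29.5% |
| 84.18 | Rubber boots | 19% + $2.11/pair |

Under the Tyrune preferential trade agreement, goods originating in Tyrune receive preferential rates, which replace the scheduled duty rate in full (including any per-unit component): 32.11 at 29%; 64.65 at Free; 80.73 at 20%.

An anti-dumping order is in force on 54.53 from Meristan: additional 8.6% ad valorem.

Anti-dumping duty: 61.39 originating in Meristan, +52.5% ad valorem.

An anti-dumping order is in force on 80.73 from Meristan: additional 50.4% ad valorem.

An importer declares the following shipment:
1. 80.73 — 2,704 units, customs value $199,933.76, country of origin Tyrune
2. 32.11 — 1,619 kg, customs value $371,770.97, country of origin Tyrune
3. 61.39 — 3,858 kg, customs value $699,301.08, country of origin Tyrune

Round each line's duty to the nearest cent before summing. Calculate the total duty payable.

Line 1 (80.73, Tyrune, 2,704 units, $199,933.76):
Base rate for 80.73 is 29.5%.
Origin Tyrune qualifies under the Drenica–Tyrune agreement and 80.73 is covered: preferential rate 20% applies instead.
The additional-duty order on 80.73 targets Meristan, not Tyrune; it does not apply.
Duty = $199,933.76 × 20% = $39,986.75.
Line 2 (32.11, Tyrune, 1,619 kg, $371,770.97):
Base rate for 32.11 is 31.5%.
Origin Tyrune qualifies under the Drenica–Tyrune agreement and 32.11 is covered: preferential rate 29% applies instead.
Duty = $371,770.97 × 29% = $107,813.58.
Line 3 (61.39, Tyrune, 3,858 kg, $699,301.08):
Base rate for 61.39 is 15.5% + $2.68/kg.
Origin Tyrune is the FTA partner but 61.39 is not on the preference list; base rate stands.
The additional-duty order on 61.39 targets Meristan, not Tyrune; it does not apply.
Duty = $699,301.08 × 15.5% + 3,858 × $2.68 = $118,731.11.
Total = $39,986.75 + $107,813.58 + $118,731.11 = $266,531.44.

$266,531.44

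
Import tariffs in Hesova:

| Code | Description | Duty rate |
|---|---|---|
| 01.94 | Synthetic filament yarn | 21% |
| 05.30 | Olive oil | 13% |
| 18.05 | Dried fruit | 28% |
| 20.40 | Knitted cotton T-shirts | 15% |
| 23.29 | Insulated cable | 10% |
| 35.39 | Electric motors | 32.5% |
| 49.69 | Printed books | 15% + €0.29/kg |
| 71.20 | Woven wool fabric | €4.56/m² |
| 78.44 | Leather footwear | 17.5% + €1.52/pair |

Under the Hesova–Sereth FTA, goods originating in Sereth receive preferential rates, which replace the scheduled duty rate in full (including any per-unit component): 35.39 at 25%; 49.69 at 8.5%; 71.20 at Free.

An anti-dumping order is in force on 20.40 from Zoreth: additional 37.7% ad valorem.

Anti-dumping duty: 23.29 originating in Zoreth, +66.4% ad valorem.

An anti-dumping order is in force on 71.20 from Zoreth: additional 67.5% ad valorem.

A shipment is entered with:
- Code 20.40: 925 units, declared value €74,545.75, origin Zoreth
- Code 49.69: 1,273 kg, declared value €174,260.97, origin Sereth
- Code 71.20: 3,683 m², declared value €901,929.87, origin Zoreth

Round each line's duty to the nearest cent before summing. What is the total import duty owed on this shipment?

€679,694.93

Line 1 (20.40, Zoreth, 925 units, €74,545.75):
Base rate for 20.40 is 15%.
Additional duty on 20.40 from Zoreth: +37.7%. Applied ad valorem rate: 15% + 37.7% = 52.7%.
Duty = €74,545.75 × 52.7% = €39,285.61.
Line 2 (49.69, Sereth, 1,273 kg, €174,260.97):
Base rate for 49.69 is 15% + €0.29/kg.
Origin Sereth qualifies under the Hesova–Sereth agreement and 49.69 is covered: preferential rate 8.5% applies instead.
Duty = €174,260.97 × 8.5% = €14,812.18.
Line 3 (71.20, Zoreth, 3,683 m², €901,929.87):
Base rate for 71.20 is €4.56/m².
71.20 has an FTA preferential rate, but origin Zoreth is not Sereth; base rate stands.
Additional duty on 71.20 from Zoreth: +67.5% ad valorem. Applied ad valorem rate = 67.5%.
Duty = €901,929.87 × 67.5% + 3,683 × €4.56 = €625,597.14.
Total = €39,285.61 + €14,812.18 + €625,597.14 = €679,694.93.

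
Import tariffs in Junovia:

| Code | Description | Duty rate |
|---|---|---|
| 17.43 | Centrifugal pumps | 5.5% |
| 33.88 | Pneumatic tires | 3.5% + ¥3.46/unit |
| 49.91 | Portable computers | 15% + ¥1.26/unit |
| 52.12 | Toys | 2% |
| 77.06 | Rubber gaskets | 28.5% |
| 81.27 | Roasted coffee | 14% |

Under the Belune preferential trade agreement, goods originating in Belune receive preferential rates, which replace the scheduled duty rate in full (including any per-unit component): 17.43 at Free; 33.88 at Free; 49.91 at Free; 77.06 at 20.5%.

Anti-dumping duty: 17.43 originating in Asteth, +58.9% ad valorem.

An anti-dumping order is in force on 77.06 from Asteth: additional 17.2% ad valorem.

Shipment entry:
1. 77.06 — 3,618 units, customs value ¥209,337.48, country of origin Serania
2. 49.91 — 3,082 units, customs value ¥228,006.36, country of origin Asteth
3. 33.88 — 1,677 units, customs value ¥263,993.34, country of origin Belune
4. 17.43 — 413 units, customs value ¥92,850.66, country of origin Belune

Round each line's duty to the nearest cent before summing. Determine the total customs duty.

¥97,745.45

Line 1 (77.06, Serania, 3,618 units, ¥209,337.48):
Base rate for 77.06 is 28.5%.
77.06 has an FTA preferential rate, but origin Serania is not Belune; base rate stands.
The additional-duty order on 77.06 targets Asteth, not Serania; it does not apply.
Duty = ¥209,337.48 × 28.5% = ¥59,661.18.
Line 2 (49.91, Asteth, 3,082 units, ¥228,006.36):
Base rate for 49.91 is 15% + ¥1.26/unit.
49.91 has an FTA preferential rate, but origin Asteth is not Belune; base rate stands.
Duty = ¥228,006.36 × 15% + 3,082 × ¥1.26 = ¥38,084.27.
Line 3 (33.88, Belune, 1,677 units, ¥263,993.34):
Base rate for 33.88 is 3.5% + ¥3.46/unit.
Origin Belune qualifies under the Junovia–Belune agreement and 33.88 is covered: preferential rate Free applies instead.
Duty = ¥263,993.34 × 0% = ¥0.00.
Line 4 (17.43, Belune, 413 units, ¥92,850.66):
Base rate for 17.43 is 5.5%.
Origin Belune qualifies under the Junovia–Belune agreement and 17.43 is covered: preferential rate Free applies instead.
The additional-duty order on 17.43 targets Asteth, not Belune; it does not apply.
Duty = ¥92,850.66 × 0% = ¥0.00.
Total = ¥59,661.18 + ¥38,084.27 + ¥0.00 + ¥0.00 = ¥97,745.45.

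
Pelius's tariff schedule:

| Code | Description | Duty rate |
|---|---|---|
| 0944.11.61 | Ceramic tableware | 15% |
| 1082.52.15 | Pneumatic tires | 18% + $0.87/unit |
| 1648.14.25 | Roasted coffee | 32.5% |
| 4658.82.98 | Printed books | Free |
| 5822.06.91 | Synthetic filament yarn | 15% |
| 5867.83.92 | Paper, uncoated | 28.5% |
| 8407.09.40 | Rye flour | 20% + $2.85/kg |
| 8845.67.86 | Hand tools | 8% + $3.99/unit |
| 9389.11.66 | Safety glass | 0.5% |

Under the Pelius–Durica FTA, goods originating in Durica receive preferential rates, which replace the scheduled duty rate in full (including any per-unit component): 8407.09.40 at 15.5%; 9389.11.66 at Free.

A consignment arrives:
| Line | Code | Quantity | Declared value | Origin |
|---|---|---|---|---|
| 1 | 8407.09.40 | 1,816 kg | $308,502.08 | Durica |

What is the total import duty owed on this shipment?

$47,817.82

Line 1 (8407.09.40, Durica, 1,816 kg, $308,502.08):
Base rate for 8407.09.40 is 20% + $2.85/kg.
Origin Durica qualifies under the Pelius–Durica agreement and 8407.09.40 is covered: preferential rate 15.5% applies instead.
Duty = $308,502.08 × 15.5% = $47,817.82.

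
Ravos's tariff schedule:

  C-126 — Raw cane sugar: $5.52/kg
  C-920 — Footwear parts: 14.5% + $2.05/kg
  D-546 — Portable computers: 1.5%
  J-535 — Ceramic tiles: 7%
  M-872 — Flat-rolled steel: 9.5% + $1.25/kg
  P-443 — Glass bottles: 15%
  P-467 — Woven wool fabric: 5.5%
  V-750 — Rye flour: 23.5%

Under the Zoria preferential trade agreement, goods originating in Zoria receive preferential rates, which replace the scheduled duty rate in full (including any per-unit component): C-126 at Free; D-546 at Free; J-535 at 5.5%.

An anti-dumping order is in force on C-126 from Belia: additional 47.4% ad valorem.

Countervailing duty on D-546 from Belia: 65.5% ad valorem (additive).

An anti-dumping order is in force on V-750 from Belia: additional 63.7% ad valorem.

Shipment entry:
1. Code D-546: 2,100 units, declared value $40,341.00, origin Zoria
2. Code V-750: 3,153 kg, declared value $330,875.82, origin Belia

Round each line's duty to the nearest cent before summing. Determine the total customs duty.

$288,523.72

Line 1 (D-546, Zoria, 2,100 units, $40,341.00):
Base rate for D-546 is 1.5%.
Origin Zoria qualifies under the Ravos–Zoria agreement and D-546 is covered: preferential rate Free applies instead.
The additional-duty order on D-546 targets Belia, not Zoria; it does not apply.
Duty = $40,341.00 × 0% = $0.00.
Line 2 (V-750, Belia, 3,153 kg, $330,875.82):
Base rate for V-750 is 23.5%.
Additional duty on V-750 from Belia: +63.7%. Applied ad valorem rate: 23.5% + 63.7% = 87.2%.
Duty = $330,875.82 × 87.2% = $288,523.72.
Total = $0.00 + $288,523.72 = $288,523.72.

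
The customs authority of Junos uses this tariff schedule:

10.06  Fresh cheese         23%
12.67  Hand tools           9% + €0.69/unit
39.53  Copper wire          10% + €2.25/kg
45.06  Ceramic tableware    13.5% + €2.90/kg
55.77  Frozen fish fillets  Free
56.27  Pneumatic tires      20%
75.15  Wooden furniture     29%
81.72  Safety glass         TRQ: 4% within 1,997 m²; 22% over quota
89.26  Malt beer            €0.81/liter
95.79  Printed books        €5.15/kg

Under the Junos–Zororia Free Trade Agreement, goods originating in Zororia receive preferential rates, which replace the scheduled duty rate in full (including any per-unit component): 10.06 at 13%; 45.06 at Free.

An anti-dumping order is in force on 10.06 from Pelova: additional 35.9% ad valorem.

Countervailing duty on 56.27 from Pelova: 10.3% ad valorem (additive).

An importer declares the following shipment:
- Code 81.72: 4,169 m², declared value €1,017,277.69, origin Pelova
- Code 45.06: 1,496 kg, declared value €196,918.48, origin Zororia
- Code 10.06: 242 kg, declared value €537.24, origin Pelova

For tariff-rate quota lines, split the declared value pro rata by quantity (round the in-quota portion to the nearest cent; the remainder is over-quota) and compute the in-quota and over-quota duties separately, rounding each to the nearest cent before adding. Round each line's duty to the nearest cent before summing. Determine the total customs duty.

€136,405.69

Line 1 (81.72, Pelova, 4,169 m², €1,017,277.69):
Code 81.72 is under a tariff-rate quota (threshold 1,997 m²). In-quota: 1,997 m² at 4%; over-quota: 2,172 m² at 22%.
Pro-rata value split: in-quota = €1,017,277.69 × 1,997/4,169 = €487,287.97; over-quota = €1,017,277.69 − €487,287.97 = €529,989.72.
In-quota duty = €487,287.97 × 4% = €19,491.52. Over-quota duty = €529,989.72 × 22% = €116,597.74.
Line duty = €19,491.52 + €116,597.74 = €136,089.26.
Line 2 (45.06, Zororia, 1,496 kg, €196,918.48):
Base rate for 45.06 is 13.5% + €2.90/kg.
Origin Zororia qualifies under the Junos–Zororia agreement and 45.06 is covered: preferential rate Free applies instead.
Duty = €196,918.48 × 0% = €0.00.
Line 3 (10.06, Pelova, 242 kg, €537.24):
Base rate for 10.06 is 23%.
10.06 has an FTA preferential rate, but origin Pelova is not Zororia; base rate stands.
Additional duty on 10.06 from Pelova: +35.9%. Applied ad valorem rate: 23% + 35.9% = 58.9%.
Duty = €537.24 × 58.9% = €316.43.
Total = €136,089.26 + €0.00 + €316.43 = €136,405.69.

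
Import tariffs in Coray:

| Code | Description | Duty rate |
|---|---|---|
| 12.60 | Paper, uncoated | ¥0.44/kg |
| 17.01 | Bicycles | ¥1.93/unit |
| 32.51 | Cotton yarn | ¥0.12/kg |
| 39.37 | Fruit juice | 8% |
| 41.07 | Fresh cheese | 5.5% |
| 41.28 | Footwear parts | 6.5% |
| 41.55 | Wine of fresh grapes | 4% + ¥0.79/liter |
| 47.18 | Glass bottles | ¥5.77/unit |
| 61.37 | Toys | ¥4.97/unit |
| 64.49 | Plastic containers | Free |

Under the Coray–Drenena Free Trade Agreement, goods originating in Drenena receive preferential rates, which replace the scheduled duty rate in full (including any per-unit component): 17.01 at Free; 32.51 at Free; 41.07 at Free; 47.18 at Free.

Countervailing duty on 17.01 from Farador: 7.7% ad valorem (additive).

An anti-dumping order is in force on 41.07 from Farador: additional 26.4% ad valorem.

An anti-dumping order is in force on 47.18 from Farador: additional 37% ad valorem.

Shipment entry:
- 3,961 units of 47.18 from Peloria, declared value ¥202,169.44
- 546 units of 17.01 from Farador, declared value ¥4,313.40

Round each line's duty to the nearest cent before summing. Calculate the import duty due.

Line 1 (47.18, Peloria, 3,961 units, ¥202,169.44):
Base rate for 47.18 is ¥5.77/unit.
47.18 has an FTA preferential rate, but origin Peloria is not Drenena; base rate stands.
The additional-duty order on 47.18 targets Farador, not Peloria; it does not apply.
Duty = 3,961 × ¥5.77 = ¥22,854.97.
Line 2 (17.01, Farador, 546 units, ¥4,313.40):
Base rate for 17.01 is ¥1.93/unit.
17.01 has an FTA preferential rate, but origin Farador is not Drenena; base rate stands.
Additional duty on 17.01 from Farador: +7.7% ad valorem. Applied ad valorem rate = 7.7%.
Duty = ¥4,313.40 × 7.7% + 546 × ¥1.93 = ¥1,385.91.
Total = ¥22,854.97 + ¥1,385.91 = ¥24,240.88.

¥24,240.88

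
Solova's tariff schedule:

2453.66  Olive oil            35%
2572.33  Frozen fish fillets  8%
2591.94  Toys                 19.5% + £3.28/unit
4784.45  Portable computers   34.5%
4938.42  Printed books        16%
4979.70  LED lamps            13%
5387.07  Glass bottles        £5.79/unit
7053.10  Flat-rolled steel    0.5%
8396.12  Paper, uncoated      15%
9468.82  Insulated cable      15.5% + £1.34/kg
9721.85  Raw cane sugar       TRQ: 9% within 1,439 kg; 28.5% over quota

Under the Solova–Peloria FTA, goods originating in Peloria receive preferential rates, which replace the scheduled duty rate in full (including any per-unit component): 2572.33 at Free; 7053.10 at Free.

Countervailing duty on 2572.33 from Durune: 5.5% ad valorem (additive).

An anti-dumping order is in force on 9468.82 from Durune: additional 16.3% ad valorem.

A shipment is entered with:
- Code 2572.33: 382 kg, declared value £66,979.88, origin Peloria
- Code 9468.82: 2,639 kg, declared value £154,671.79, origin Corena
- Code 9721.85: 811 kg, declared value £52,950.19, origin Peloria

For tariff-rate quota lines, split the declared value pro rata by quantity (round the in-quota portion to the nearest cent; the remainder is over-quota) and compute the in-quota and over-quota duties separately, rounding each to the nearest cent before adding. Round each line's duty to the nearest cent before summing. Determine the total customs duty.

Line 1 (2572.33, Peloria, 382 kg, £66,979.88):
Base rate for 2572.33 is 8%.
Origin Peloria qualifies under the Solova–Peloria agreement and 2572.33 is covered: preferential rate Free applies instead.
The additional-duty order on 2572.33 targets Durune, not Peloria; it does not apply.
Duty = £66,979.88 × 0% = £0.00.
Line 2 (9468.82, Corena, 2,639 kg, £154,671.79):
Base rate for 9468.82 is 15.5% + £1.34/kg.
The additional-duty order on 9468.82 targets Durune, not Corena; it does not apply.
Duty = £154,671.79 × 15.5% + 2,639 × £1.34 = £27,510.39.
Line 3 (9721.85, Peloria, 811 kg, £52,950.19):
Code 9721.85 is under a tariff-rate quota (threshold 1,439 kg). Quantity 811 kg is within the quota, so the in-quota rate 9% applies to the full value.
Duty = £52,950.19 × 9% = £4,765.52.
Total = £0.00 + £27,510.39 + £4,765.52 = £32,275.91.

£32,275.91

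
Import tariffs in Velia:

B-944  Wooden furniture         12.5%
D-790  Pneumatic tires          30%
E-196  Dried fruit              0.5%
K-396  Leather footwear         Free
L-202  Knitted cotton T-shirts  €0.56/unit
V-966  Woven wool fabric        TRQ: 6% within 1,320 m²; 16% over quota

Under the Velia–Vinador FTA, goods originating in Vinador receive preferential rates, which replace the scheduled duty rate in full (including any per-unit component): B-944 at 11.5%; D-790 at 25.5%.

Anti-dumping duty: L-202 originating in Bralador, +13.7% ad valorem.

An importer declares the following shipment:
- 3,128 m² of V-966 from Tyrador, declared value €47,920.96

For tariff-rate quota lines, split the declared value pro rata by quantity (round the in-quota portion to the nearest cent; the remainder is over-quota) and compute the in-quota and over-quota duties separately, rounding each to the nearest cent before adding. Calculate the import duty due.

Line 1 (V-966, Tyrador, 3,128 m², €47,920.96):
Code V-966 is under a tariff-rate quota (threshold 1,320 m²). In-quota: 1,320 m² at 6%; over-quota: 1,808 m² at 16%.
Pro-rata value split: in-quota = €47,920.96 × 1,320/3,128 = €20,222.40; over-quota = €47,920.96 − €20,222.40 = €27,698.56.
In-quota duty = €20,222.40 × 6% = €1,213.34. Over-quota duty = €27,698.56 × 16% = €4,431.77.
Line duty = €1,213.34 + €4,431.77 = €5,645.11.

€5,645.11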